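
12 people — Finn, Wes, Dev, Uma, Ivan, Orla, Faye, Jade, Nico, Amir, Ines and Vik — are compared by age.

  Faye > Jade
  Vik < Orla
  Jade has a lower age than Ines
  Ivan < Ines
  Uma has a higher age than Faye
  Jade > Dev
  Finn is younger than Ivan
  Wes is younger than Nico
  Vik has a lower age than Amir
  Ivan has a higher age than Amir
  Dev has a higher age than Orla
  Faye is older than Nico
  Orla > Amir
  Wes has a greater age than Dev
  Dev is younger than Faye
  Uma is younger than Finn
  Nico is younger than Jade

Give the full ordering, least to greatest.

Vik < Amir < Orla < Dev < Wes < Nico < Jade < Faye < Uma < Finn < Ivan < Ines

Each adjacent pair is fixed by a given relation: Vik < Amir; Amir < Orla; Orla < Dev; Dev < Wes; Wes < Nico; Nico < Jade; Jade < Faye; Faye < Uma; Uma < Finn; Finn < Ivan; Ivan < Ines. Chaining them end to end gives the full order.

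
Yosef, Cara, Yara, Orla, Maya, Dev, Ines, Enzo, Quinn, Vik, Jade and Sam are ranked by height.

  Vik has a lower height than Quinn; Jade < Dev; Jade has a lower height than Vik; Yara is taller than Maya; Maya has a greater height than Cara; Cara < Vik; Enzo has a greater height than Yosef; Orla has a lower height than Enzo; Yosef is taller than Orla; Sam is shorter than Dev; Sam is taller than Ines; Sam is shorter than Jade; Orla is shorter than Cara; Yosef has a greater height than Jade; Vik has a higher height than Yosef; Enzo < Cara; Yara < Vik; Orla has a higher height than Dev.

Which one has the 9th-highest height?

Dev

Chaining the given pairs: Ines < Sam < Jade < Dev < Orla < Yosef < Enzo < Cara < Maya < Yara < Vik < Quinn.
Counting 9 from the largest end gives Dev.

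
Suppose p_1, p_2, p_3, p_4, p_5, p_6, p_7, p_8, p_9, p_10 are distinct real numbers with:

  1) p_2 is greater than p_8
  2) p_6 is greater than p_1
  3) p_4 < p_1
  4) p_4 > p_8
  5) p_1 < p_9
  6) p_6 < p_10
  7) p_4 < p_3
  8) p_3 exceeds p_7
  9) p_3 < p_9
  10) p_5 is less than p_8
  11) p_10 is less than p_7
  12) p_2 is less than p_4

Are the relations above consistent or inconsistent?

The single ordering p_5 < p_8 < p_2 < p_4 < p_1 < p_6 < p_10 < p_7 < p_3 < p_9 satisfies every listed relation, so no contradiction arises.

consistent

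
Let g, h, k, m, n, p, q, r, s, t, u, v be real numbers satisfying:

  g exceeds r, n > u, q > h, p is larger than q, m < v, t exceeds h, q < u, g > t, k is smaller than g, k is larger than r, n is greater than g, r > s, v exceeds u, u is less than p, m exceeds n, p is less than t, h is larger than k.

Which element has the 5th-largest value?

Piecing the relations together gives one ordering: s < r < k < h < q < u < p < t < g < n < m < v.
The 5th largest is t.

t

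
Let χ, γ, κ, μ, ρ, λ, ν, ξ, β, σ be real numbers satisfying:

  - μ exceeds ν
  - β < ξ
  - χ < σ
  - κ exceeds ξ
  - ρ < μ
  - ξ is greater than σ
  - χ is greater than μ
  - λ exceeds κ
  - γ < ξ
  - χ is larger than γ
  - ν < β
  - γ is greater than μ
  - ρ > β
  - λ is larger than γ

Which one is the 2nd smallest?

β

Piecing the relations together gives one ordering: ν < β < ρ < μ < γ < χ < σ < ξ < κ < λ.
Counting 2 from the smallest end gives β.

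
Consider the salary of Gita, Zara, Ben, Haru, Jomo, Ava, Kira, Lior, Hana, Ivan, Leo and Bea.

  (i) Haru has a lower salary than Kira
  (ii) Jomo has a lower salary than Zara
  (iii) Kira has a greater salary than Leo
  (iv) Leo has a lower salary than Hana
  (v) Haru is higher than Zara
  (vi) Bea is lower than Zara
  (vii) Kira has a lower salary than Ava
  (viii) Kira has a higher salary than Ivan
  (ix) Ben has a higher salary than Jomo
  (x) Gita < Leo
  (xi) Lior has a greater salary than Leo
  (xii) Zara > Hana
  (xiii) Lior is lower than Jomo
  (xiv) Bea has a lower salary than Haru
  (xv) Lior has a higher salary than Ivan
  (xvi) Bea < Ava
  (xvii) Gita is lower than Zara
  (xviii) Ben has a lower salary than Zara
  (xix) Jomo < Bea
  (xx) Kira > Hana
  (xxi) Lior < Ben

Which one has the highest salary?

Gita is not greatest since Gita < Zara; Leo is not greatest since Leo < Lior; Ivan is not greatest since Ivan < Kira; Lior is not greatest since Lior < Ben; Hana is not greatest since Hana < Zara; Jomo is not greatest since Jomo < Ben; Bea is not greatest since Bea < Ava; Ben is not greatest since Ben < Zara; Zara is not greatest since Zara < Haru; Haru is not greatest since Haru < Kira; Kira is not greatest since Kira < Ava.
Only Ava has nothing above it, so Ava is the highest salary.

Ava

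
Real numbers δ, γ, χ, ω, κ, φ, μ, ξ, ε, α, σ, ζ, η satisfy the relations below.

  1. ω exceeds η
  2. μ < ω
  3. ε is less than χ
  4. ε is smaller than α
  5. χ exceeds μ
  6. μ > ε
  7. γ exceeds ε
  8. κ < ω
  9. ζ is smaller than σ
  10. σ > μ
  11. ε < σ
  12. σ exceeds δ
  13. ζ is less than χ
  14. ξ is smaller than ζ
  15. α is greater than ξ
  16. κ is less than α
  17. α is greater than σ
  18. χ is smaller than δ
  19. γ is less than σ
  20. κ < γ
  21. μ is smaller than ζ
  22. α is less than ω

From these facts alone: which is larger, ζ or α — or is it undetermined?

ζ < χ and χ < δ give ζ < δ.
With δ < σ: ζ < χ < δ < σ.
With σ < α: ζ < χ < δ < σ < α.
So α is larger.

α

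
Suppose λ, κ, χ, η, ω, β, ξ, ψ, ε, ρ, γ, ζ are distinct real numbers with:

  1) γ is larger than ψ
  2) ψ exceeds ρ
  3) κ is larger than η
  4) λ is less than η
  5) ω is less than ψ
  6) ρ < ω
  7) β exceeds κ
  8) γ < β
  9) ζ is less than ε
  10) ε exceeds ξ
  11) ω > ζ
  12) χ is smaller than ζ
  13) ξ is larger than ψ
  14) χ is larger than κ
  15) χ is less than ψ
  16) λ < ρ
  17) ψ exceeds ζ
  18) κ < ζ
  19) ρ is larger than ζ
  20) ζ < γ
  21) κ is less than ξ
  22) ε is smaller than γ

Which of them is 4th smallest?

χ

Piecing the relations together gives one ordering: λ < η < κ < χ < ζ < ρ < ω < ψ < ξ < ε < γ < β.
Counting 4 from the smallest end gives χ.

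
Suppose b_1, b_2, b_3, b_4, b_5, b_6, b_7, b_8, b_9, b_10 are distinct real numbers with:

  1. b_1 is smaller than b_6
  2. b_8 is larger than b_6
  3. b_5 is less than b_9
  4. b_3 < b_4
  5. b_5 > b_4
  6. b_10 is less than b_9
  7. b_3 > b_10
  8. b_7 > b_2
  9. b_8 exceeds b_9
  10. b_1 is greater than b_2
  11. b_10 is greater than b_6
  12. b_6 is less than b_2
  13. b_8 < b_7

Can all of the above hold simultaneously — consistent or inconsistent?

inconsistent

We have b_6 < b_2 stated directly, yet also b_2 < b_1 < b_6 by chaining the others — so b_2 < b_6. Contradiction.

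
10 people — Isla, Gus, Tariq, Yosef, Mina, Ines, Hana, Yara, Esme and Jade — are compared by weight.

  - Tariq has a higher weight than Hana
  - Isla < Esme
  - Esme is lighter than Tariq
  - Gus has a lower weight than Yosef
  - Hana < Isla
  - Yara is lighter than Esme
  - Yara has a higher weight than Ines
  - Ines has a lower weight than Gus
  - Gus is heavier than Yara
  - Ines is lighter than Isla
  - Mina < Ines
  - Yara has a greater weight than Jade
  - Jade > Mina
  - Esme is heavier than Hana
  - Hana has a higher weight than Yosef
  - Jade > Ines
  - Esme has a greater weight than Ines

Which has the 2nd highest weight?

Esme

Chaining the given pairs: Mina < Ines < Jade < Yara < Gus < Yosef < Hana < Isla < Esme < Tariq.
The 2nd largest is Esme.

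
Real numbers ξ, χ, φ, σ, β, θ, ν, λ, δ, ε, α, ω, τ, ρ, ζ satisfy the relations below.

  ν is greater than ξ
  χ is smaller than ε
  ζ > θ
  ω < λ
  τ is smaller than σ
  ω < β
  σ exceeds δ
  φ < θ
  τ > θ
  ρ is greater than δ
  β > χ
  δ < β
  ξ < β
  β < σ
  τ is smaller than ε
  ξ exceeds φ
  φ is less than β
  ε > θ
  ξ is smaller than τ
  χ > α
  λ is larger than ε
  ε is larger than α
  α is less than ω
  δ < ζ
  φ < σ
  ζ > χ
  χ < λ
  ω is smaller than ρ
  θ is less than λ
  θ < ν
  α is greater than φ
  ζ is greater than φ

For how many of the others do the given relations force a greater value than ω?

The elements the relations force above ω are ρ, β, λ, σ — no chain reaches any other.
That is 4.

4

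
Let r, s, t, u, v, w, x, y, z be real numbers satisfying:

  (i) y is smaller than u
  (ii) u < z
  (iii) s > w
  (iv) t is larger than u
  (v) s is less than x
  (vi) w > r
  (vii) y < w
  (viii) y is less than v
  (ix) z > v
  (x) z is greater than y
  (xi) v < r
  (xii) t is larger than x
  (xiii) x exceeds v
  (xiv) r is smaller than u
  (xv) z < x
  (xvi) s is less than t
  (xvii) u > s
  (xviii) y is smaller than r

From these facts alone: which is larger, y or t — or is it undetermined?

y < v < r < w < s < u < z < x < t, by transitivity through v, r, w, s, u, z, x.
So t is larger.

t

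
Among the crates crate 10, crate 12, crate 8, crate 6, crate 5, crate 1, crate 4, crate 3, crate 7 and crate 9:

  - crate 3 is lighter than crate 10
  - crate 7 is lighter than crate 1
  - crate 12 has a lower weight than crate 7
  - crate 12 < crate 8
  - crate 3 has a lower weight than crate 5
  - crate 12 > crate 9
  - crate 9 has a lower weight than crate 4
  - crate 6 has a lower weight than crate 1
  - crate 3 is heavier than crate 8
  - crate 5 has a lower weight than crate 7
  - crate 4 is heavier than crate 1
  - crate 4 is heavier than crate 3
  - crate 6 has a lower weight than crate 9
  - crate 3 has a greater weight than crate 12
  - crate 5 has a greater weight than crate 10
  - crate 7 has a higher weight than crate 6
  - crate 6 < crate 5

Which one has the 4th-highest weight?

crate 5

Piecing the relations together gives one ordering: crate 6 < crate 9 < crate 12 < crate 8 < crate 3 < crate 10 < crate 5 < crate 7 < crate 1 < crate 4.
The 4th largest is crate 5.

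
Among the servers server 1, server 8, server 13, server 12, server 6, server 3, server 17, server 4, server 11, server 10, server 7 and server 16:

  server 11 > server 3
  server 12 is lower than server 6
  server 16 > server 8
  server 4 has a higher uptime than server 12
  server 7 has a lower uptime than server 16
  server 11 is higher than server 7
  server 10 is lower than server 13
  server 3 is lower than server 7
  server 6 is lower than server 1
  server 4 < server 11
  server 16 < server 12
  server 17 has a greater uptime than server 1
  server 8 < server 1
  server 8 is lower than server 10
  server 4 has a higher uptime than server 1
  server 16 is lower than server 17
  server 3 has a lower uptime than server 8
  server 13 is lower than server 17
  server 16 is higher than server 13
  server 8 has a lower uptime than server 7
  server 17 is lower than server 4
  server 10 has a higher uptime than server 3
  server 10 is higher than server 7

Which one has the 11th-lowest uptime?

Piecing the relations together gives one ordering: server 3 < server 8 < server 7 < server 10 < server 13 < server 16 < server 12 < server 6 < server 1 < server 17 < server 4 < server 11.
Counting 11 from the smallest end gives server 4.

server 4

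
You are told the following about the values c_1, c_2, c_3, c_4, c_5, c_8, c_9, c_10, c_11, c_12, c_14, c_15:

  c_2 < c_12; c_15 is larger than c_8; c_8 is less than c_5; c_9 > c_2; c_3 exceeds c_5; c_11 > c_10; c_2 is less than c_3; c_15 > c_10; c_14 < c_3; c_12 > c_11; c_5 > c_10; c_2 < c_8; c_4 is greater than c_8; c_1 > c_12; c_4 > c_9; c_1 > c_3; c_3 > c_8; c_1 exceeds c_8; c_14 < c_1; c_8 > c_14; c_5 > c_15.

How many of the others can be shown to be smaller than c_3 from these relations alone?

From c_3 the given relations immediately reach c_14, c_2, c_8, c_5.
From those, c_10, c_15 — 6 in total.
Nothing else is reachable below c_3; 6 in all.

6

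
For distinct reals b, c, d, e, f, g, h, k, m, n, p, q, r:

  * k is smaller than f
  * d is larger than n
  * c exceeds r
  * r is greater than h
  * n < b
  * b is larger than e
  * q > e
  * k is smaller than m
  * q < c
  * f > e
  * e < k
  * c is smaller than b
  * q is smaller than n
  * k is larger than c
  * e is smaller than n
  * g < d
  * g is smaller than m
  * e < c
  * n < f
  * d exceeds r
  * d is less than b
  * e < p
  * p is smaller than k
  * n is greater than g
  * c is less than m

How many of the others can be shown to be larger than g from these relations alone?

5

Directly above g: n, d, m.
One step further: b, f (5 so far).
Nothing else is reachable above g; 5 in all.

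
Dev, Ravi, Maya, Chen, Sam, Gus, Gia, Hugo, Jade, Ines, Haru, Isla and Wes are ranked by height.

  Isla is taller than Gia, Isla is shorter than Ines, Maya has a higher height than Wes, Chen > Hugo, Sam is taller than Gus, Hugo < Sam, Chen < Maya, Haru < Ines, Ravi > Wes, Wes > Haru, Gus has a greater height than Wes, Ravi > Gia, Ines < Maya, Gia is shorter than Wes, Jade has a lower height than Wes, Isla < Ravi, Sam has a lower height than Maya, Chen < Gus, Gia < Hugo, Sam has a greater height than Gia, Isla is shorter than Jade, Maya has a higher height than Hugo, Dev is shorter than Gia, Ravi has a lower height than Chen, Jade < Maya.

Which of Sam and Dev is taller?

Sam

The relevant relations are Dev < Gia; Gia < Isla; Isla < Jade; Jade < Wes; Wes < Ravi; Ravi < Chen; Chen < Gus; Gus < Sam.
Chaining these gives Dev < Gia < Isla < Jade < Wes < Ravi < Chen < Gus < Sam.
So Dev < Sam; Sam is the taller of the two.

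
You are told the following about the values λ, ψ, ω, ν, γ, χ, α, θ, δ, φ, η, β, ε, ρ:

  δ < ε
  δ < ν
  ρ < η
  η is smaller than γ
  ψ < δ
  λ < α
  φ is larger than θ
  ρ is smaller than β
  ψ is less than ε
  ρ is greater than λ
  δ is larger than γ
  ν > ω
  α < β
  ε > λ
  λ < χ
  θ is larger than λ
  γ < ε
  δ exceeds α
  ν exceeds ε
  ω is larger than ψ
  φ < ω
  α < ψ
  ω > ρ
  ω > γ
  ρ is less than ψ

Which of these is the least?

λ

ρ is not least since λ < ρ; θ is not least since λ < θ; η is not least since ρ < η; α is not least since λ < α; γ is not least since η < γ; ψ is not least since α < ψ; φ is not least since θ < φ; χ is not least since λ < χ; ω is not least since ρ < ω; β is not least since α < β; δ is not least since ψ < δ; ε is not least since ψ < ε; ν is not least since ε < ν.
Only λ has nothing below it, so λ is the least.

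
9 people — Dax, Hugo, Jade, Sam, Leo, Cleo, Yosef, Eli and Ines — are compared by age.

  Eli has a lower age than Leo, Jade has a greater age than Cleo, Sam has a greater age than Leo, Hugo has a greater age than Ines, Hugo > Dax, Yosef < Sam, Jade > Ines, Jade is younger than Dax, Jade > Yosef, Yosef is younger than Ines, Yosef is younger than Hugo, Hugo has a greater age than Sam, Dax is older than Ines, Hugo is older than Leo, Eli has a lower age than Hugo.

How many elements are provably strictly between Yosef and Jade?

1

Chaining upward from Yosef reaches: Ines, Sam, Dax, Hugo.
Chaining downward from Jade reaches: Cleo, Ines.
Strictly between Yosef and Jade are those in both lists: Ines — 1 element.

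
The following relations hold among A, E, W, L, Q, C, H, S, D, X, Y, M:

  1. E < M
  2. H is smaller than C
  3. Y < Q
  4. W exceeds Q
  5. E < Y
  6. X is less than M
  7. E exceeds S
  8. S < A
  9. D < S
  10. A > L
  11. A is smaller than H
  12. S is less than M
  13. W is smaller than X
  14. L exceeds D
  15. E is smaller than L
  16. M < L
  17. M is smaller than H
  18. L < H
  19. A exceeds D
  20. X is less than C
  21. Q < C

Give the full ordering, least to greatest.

The consecutive links are each given: D < S; S < E; E < Y; Y < Q; Q < W; W < X; X < M; M < L; L < A; A < H; H < C.

D < S < E < Y < Q < W < X < M < L < A < H < C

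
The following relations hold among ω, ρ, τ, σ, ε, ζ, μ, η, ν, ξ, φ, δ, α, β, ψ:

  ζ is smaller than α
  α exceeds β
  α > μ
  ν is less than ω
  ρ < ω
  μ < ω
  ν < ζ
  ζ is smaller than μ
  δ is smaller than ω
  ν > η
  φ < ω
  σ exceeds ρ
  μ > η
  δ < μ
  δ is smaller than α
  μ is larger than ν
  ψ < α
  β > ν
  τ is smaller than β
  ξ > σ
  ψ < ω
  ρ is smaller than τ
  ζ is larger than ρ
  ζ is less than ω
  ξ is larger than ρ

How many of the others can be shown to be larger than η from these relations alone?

The elements the relations force above η are ν, ζ, β, μ, ω, α — no chain reaches any other.
That is 6.

6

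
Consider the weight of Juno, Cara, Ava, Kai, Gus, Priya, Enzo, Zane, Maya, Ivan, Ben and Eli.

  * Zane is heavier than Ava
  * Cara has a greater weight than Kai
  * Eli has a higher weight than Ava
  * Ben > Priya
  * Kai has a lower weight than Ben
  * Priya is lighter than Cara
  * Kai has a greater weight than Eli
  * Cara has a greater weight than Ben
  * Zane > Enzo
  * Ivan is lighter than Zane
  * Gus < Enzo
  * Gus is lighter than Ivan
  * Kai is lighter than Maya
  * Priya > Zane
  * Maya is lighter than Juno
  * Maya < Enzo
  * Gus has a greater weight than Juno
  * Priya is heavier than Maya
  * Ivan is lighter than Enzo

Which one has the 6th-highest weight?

Ivan

The consecutive relations fix a unique order: Ava < Eli < Kai < Maya < Juno < Gus < Ivan < Enzo < Zane < Priya < Ben < Cara.
Counting 6 from the largest end gives Ivan.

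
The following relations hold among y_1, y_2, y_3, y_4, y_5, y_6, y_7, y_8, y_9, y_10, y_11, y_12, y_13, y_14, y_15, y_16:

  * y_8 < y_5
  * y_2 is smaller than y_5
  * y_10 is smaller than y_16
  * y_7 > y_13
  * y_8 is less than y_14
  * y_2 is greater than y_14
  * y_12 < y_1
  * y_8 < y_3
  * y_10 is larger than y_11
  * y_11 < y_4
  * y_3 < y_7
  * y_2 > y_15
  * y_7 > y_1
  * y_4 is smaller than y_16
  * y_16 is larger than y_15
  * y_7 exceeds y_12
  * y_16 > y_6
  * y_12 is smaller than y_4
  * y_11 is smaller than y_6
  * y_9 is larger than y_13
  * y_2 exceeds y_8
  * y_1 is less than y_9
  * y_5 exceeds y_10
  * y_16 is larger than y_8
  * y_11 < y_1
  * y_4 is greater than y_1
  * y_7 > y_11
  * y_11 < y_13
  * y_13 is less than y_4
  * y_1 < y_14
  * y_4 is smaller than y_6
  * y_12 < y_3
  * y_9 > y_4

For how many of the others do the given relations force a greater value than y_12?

10

From y_12 the given relations immediately reach y_1, y_3, y_4, y_7.
From those, y_6, y_16, y_14, y_9 — 8 in total.
From those, y_2 — 9 in total.
From those, y_5 — 10 in total.
No other element is forced above y_12 by the given relations, so the count is 10.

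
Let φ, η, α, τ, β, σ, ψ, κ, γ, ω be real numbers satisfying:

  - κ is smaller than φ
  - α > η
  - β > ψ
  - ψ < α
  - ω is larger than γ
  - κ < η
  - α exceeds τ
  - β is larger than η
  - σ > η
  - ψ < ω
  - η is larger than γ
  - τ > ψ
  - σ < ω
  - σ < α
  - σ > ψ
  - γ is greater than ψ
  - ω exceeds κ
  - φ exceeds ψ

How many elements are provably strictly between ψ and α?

The relations place ψ below α. An element lies strictly between them when it is forced above ψ and also forced below α.
Above ψ: {τ, γ, η, β, σ, φ, ω}. Below α: {τ, κ, γ, η, σ}.
Intersection: {τ, γ, η, σ} — 4.

4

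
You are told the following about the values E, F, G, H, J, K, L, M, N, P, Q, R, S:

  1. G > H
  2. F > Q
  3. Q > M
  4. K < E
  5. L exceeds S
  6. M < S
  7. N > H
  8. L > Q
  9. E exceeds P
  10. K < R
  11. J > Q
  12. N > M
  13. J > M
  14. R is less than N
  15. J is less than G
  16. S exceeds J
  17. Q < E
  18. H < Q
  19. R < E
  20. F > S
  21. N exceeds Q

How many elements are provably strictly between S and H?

The relations place H below S. An element lies strictly between them when it is forced above H and also forced below S.
Above H: {Q, J, G, N, E, L, F}. Below S: {M, Q, J}.
Intersection: {Q, J} — 2.

2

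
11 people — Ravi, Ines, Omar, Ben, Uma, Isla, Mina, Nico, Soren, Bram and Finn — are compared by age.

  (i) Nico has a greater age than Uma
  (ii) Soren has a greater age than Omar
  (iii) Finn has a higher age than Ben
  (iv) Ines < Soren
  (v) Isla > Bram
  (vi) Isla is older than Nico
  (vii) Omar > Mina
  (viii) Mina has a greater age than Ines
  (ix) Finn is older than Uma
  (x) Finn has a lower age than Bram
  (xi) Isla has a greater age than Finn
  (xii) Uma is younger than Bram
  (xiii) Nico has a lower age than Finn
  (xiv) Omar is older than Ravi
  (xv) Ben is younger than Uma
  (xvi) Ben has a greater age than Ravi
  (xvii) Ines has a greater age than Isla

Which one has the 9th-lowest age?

Chaining the given pairs: Ravi < Ben < Uma < Nico < Finn < Bram < Isla < Ines < Mina < Omar < Soren.
The 9th smallest is Mina.

Mina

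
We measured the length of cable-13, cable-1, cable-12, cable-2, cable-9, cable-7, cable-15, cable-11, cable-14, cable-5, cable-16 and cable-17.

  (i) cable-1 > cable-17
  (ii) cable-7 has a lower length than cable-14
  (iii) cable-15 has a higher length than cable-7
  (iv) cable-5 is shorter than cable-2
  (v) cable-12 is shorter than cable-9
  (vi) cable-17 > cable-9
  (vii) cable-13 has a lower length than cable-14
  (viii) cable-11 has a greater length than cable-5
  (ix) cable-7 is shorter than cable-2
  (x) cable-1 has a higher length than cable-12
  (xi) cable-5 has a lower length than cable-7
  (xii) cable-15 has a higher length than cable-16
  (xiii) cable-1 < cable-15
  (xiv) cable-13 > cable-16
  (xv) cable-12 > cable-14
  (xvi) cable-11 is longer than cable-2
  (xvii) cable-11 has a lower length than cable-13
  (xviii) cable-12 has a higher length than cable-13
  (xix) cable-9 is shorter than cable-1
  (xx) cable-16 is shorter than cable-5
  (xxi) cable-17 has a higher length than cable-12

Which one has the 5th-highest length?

Piecing the relations together gives one ordering: cable-16 < cable-5 < cable-7 < cable-2 < cable-11 < cable-13 < cable-14 < cable-12 < cable-9 < cable-17 < cable-1 < cable-15.
The 5th largest is cable-12.

cable-12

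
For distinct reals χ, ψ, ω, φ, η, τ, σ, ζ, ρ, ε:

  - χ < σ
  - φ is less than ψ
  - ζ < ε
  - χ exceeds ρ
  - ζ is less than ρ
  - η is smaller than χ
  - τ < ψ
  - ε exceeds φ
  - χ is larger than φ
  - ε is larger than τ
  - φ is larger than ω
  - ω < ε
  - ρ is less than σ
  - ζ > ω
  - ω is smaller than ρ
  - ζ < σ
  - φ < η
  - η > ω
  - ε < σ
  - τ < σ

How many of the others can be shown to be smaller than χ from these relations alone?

From χ the given relations immediately reach φ, η, ρ.
From those, ω, ζ — 5 in total.
No other element is forced below χ by the given relations, so the count is 5.

5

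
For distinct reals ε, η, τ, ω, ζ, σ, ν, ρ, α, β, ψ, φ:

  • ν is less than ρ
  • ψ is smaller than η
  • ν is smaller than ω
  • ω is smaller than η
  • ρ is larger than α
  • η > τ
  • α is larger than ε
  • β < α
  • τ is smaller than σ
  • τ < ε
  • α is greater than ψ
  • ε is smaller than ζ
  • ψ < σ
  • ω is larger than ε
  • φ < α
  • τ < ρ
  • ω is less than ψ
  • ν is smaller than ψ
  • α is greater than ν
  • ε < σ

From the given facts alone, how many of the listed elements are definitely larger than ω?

5

From ω the given relations immediately reach ψ, η.
From those, α, σ — 4 in total.
From those, ρ — 5 in total.
Nothing else is reachable above ω; 5 in all.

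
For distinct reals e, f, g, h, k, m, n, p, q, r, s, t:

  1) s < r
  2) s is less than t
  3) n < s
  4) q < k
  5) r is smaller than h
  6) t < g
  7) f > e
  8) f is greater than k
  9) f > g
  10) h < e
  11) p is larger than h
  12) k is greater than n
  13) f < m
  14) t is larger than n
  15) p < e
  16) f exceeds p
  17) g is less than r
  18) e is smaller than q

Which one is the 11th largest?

Chaining the given pairs: n < s < t < g < r < h < p < e < q < k < f < m.
The 11th largest is s.

s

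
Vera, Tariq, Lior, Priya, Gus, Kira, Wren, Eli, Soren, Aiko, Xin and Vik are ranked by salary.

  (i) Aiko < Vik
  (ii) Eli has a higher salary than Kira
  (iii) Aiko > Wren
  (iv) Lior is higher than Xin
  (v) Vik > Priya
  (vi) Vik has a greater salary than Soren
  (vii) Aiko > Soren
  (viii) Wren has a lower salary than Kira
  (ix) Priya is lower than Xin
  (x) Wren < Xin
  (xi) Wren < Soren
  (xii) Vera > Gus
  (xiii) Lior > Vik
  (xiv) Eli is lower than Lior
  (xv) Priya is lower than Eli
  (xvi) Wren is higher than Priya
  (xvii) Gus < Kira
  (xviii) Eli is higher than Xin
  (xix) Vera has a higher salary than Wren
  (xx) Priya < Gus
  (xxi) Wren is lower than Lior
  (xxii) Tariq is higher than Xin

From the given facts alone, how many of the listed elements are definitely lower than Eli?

The elements the relations force below Eli are Priya, Wren, Gus, Xin, Kira — no chain reaches any other.
That is 5.

5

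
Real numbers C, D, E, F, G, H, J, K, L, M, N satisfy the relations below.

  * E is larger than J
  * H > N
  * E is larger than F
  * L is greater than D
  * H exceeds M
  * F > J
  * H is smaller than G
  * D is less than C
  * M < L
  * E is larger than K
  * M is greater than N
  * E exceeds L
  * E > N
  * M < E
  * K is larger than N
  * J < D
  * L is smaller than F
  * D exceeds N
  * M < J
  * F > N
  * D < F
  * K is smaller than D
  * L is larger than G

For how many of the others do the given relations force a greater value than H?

From H the given relations immediately reach G.
From those, L — 2 in total.
From those, F, E — 4 in total.
No other element is forced above H by the given relations, so the count is 4.

4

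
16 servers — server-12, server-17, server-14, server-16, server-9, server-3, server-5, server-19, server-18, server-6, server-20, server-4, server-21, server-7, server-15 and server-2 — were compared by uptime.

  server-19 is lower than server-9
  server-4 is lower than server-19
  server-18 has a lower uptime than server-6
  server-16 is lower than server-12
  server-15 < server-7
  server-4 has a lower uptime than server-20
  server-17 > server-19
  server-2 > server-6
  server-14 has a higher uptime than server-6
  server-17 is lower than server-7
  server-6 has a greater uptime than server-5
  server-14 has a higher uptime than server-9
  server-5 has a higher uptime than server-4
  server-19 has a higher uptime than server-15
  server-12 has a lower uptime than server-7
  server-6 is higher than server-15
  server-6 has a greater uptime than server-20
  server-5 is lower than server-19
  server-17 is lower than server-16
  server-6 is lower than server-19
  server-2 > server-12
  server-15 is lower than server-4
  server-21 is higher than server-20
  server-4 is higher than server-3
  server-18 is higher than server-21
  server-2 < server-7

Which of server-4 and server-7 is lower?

Chaining the given relations: server-4 < server-20 < server-21 < server-18 < server-6 < server-19 < server-17 < server-16 < server-12 < server-2 < server-7.
So server-4 < server-7; server-4 is the lower of the two.

server-4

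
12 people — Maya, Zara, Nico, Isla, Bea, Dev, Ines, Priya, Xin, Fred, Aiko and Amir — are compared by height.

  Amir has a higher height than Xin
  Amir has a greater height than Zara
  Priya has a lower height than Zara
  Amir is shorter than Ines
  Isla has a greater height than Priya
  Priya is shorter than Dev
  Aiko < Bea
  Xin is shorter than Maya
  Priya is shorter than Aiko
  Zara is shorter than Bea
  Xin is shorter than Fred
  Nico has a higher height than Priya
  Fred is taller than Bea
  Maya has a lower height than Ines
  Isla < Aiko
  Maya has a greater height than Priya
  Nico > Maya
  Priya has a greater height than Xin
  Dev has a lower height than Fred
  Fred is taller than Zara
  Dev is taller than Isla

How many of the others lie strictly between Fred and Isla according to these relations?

The relations place Isla below Fred. An element lies strictly between them when it is forced above Isla and also forced below Fred.
Above Isla: {Aiko, Bea, Dev}. Below Fred: {Xin, Priya, Zara, Aiko, Bea, Dev}.
Intersection: {Aiko, Bea, Dev} — 3.

3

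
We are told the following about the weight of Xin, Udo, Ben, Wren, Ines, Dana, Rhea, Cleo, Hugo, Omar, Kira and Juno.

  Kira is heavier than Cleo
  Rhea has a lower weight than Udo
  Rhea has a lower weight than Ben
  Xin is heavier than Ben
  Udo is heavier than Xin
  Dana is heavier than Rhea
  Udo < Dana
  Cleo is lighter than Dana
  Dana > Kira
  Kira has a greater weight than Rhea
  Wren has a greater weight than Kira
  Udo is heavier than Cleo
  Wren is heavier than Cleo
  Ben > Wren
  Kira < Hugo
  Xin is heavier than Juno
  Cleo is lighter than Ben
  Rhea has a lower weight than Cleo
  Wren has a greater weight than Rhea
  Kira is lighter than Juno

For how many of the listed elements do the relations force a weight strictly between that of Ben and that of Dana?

The relations place Ben below Dana. An element lies strictly between them when it is forced above Ben and also forced below Dana.
Above Ben: {Xin, Udo}. Below Dana: {Rhea, Cleo, Kira, Juno, Wren, Xin, Udo}.
Intersection: {Xin, Udo} — 2.

2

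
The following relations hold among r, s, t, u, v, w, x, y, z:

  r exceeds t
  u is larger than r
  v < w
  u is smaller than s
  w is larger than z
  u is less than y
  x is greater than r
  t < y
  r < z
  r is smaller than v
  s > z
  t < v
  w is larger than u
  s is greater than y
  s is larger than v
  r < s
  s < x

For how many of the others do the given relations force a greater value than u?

4

From u the given relations immediately reach y, s, w.
From those, x — 4 in total.
Nothing else is reachable above u; 4 in all.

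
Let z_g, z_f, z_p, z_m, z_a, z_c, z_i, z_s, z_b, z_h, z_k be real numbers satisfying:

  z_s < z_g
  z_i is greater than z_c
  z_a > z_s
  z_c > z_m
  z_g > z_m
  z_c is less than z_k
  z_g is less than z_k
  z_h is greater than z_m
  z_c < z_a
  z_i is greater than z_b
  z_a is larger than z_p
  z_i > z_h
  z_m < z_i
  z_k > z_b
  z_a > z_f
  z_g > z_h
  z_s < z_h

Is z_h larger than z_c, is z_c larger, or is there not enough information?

undetermined

Following every chain through z_c: above z_c we get z_i, z_a, z_k; below z_c we get z_m.
z_h is not reached, and no chain runs the other way from z_h to z_c.
So the given relations leave the order of z_c and z_h undetermined.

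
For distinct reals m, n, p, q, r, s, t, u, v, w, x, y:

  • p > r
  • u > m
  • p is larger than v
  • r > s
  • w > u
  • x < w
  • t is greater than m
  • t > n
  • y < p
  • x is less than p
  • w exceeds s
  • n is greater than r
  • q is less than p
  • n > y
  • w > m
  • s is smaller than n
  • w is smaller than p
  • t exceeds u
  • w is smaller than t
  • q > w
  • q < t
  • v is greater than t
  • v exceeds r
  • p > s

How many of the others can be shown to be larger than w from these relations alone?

4

Directly above w: q, t, p.
One step further: v (4 so far).
No other element is forced above w by the given relations, so the count is 4.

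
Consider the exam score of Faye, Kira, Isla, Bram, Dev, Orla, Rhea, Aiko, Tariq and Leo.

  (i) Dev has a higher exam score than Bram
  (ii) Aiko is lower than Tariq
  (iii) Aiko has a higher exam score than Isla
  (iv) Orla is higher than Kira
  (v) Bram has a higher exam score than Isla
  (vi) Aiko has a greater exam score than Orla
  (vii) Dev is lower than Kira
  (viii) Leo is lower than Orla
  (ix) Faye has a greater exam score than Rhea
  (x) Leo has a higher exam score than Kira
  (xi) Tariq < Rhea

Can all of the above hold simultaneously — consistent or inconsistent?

consistent

The single ordering Isla < Bram < Dev < Kira < Leo < Orla < Aiko < Tariq < Rhea < Faye satisfies every listed relation, so no contradiction arises.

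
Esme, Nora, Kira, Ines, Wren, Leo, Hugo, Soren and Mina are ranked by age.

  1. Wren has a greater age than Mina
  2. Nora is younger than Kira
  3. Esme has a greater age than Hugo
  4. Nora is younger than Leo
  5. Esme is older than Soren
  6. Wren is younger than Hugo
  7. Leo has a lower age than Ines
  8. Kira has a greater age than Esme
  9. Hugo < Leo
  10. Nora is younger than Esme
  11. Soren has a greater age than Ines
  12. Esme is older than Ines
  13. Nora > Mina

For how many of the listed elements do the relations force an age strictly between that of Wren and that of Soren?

3

The relations place Wren below Soren. An element lies strictly between them when it is forced above Wren and also forced below Soren.
Above Wren: {Hugo, Leo, Ines, Esme, Kira}. Below Soren: {Mina, Nora, Hugo, Leo, Ines}.
Intersection: {Hugo, Leo, Ines} — 3.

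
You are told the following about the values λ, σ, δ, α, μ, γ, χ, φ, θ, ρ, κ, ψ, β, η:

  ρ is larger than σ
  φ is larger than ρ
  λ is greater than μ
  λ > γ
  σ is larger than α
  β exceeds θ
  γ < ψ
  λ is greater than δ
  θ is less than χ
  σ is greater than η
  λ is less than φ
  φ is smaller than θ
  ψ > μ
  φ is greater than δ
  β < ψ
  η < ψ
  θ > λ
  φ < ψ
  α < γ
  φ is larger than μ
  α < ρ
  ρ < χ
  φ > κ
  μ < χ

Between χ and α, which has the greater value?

χ

Chaining the given relations: α < γ < λ < φ < θ < χ.
So α < χ; χ is the larger of the two.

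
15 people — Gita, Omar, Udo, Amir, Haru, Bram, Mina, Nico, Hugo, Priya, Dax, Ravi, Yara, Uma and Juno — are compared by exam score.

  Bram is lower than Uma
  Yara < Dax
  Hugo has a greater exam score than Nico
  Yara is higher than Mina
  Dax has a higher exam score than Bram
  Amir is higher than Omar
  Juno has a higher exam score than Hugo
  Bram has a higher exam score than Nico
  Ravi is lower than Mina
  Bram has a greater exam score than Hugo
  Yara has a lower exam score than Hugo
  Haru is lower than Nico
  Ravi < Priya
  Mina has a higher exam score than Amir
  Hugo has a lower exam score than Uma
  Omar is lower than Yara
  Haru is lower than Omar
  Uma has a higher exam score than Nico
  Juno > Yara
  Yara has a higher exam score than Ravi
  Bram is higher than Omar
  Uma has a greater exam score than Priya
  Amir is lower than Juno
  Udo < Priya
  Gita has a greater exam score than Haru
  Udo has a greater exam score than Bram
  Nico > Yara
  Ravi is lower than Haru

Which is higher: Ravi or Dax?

Dax

Ravi < Haru and Haru < Omar give Ravi < Omar.
Then Omar < Amir extends the chain to Amir.
With Amir < Mina: Ravi < Haru < Omar < Amir < Mina.
Then Mina < Yara extends the chain to Yara.
Then Yara < Nico extends the chain to Nico.
With Nico < Hugo: Ravi < Haru < Omar < Amir < Mina < Yara < Nico < Hugo.
With Hugo < Bram: Ravi < Haru < Omar < Amir < Mina < Yara < Nico < Hugo < Bram.
With Bram < Dax: Ravi < Haru < Omar < Amir < Mina < Yara < Nico < Hugo < Bram < Dax.
So Ravi < Dax; Dax is the higher of the two.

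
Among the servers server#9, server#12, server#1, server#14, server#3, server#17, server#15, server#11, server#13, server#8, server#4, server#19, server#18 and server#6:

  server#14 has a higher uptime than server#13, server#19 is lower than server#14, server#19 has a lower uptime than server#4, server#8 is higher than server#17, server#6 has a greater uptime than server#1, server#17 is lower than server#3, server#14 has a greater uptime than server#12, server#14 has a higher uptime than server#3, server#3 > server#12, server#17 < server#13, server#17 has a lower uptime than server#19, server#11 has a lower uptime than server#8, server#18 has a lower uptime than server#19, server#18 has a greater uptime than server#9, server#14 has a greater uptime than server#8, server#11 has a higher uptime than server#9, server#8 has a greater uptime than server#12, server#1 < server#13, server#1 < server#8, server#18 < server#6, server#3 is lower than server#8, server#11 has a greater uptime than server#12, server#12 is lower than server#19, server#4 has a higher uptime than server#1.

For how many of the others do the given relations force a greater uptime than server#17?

6

From server#17 the given relations immediately reach server#3, server#13, server#8, server#19.
From those, server#14, server#4 — 6 in total.
No other element is forced above server#17 by the given relations, so the count is 6.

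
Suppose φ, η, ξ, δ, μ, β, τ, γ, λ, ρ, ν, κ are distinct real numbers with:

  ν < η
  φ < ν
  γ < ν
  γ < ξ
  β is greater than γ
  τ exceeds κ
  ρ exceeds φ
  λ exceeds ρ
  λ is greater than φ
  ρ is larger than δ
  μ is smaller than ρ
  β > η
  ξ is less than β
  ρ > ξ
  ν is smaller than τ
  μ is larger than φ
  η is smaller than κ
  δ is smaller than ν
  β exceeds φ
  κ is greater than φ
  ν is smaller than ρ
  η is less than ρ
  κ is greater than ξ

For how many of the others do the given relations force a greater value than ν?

The elements the relations force above ν are η, ρ, λ, β, κ, τ — no chain reaches any other.
That is 6.

6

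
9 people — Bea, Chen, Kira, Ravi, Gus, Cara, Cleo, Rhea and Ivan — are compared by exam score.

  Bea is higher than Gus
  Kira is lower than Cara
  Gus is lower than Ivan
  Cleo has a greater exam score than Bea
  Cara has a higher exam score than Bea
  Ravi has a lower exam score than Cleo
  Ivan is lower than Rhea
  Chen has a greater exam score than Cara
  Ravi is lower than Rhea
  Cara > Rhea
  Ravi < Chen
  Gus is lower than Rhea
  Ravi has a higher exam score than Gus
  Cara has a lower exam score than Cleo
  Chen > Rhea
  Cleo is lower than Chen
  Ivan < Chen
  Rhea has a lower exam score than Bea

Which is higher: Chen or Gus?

Gus < Ivan and Ivan < Rhea give Gus < Rhea.
Then Rhea < Bea extends the chain to Bea.
Then Bea < Cara extends the chain to Cara.
With Cara < Cleo: Gus < Ivan < Rhea < Bea < Cara < Cleo.
Then Cleo < Chen extends the chain to Chen.
So Gus < Chen; Chen is the higher of the two.

Chen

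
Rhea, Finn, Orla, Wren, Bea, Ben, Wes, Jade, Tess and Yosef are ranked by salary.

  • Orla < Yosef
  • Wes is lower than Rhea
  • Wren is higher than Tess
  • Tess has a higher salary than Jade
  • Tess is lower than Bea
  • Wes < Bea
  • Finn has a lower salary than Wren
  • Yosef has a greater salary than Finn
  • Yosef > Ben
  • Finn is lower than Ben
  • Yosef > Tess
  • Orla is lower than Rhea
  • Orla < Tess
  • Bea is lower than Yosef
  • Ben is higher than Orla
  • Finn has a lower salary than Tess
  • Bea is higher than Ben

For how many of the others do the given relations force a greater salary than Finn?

Directly above Finn: Tess, Ben, Wren, Yosef.
One step further: Bea (5 so far).
No other element is forced above Finn by the given relations, so the count is 5.

5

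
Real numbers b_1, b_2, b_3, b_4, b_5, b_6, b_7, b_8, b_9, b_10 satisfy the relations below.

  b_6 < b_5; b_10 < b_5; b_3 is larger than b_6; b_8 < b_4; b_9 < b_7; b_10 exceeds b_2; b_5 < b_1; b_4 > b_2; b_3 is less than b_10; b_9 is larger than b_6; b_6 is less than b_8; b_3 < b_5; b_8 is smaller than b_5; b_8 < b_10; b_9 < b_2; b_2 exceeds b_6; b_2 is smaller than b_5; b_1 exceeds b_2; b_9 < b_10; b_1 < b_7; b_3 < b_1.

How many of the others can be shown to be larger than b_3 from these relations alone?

4

From b_3 the given relations immediately reach b_10, b_5, b_1.
From those, b_7 — 4 in total.
Nothing else is reachable above b_3; 4 in all.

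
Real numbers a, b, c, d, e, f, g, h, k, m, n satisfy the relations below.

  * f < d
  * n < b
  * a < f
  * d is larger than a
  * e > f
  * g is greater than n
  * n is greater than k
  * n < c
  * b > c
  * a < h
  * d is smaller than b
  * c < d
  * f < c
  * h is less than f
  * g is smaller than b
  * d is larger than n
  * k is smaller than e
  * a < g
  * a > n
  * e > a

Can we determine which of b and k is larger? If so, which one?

Chaining the given relations: k < n < a < h < f < c < d < b.
So b is larger.

b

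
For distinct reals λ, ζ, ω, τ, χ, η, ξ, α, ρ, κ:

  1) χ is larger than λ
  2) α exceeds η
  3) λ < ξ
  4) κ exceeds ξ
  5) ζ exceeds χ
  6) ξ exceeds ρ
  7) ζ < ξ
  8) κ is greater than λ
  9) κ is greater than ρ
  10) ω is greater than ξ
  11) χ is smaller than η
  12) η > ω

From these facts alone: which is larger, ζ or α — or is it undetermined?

ζ < ξ < ω < η < α, by transitivity through ξ, ω, η.
So α is larger.

α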